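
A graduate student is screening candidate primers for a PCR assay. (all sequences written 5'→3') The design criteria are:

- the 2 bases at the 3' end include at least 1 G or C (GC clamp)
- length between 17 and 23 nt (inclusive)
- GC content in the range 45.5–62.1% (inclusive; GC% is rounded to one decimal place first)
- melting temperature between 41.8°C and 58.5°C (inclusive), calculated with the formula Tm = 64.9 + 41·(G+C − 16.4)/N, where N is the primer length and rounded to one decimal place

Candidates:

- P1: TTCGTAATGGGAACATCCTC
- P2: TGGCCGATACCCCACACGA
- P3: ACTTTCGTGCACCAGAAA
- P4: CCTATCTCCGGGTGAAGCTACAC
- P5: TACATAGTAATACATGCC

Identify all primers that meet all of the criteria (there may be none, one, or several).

None of the candidates satisfy all criteria.

P1 (20 nt, A=5 T=6 G=4 C=5): 3' end TC has 1 G/C ✓; length 20 ✓; GC 9/20 = 45.0%, outside 45.5–62.1% ✗; Tm = 64.9 + 41·(9 − 16.4)/20 = 49.7°C ✓ — fails.
P2 (19 nt, A=5 T=2 G=4 C=8): 3' end GA has 1 G/C ✓; length 19 ✓; GC 12/19 = 63.2%, outside 45.5–62.1% ✗; Tm = 64.9 + 41·(12 − 16.4)/19 = 55.4°C ✓ — fails.
P3 (18 nt, A=6 T=4 G=3 C=5): 3' end AA has 0 G/C, need ≥1 ✗; length 18 ✓; GC 8/18 = 44.4%, outside 45.5–62.1% ✗; Tm = 64.9 + 41·(8 − 16.4)/18 = 45.8°C ✓ — fails.
P4 (23 nt, A=5 T=5 G=5 C=8): 3' end AC has 1 G/C ✓; length 23 ✓; GC 13/23 = 56.5% ✓; Tm = 64.9 + 41·(13 − 16.4)/23 = 58.8°C, outside 41.8–58.5°C ✗ — fails.
P5 (18 nt, A=7 T=5 G=2 C=4): 3' end CC has 2 G/C ✓; length 18 ✓; GC 6/18 = 33.3%, outside 45.5–62.1% ✗; Tm = 64.9 + 41·(6 − 16.4)/18 = 41.2°C, outside 41.8–58.5°C ✗ — fails.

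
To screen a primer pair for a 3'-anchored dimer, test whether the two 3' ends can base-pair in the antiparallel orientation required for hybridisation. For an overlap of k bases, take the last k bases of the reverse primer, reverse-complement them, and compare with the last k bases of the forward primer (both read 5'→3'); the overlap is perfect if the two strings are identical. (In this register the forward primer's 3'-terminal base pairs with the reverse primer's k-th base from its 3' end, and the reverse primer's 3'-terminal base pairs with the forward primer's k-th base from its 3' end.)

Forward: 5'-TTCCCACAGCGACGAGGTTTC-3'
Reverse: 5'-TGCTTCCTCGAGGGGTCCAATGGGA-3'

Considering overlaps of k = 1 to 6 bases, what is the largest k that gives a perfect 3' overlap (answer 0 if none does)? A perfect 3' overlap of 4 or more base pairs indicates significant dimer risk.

Last 6 bases (5'→3') — forward …GGTTTC, reverse …ATGGGA.
Reverse complement of the reverse primer's last 6 bases: TCCCAT; its first k bases are the reverse complement of the reverse primer's last k bases, so a perfect k-base overlap needs the forward primer's last k bases to equal them.
Comparing (forward last k vs required): k=1: C vs T ✗; k=2: TC vs TC ✓; k=3: TTC vs TCC ✗; k=4: TTTC vs TCCC ✗; k=5: GTTTC vs TCCCA ✗; k=6: GGTTTC vs TCCCAT ✗.
Only k = 2 is perfect, so the longest perfect 3' overlap is 2.

Longest perfect overlap: 2 complementary base pairs; below the dimer-risk threshold (threshold 4).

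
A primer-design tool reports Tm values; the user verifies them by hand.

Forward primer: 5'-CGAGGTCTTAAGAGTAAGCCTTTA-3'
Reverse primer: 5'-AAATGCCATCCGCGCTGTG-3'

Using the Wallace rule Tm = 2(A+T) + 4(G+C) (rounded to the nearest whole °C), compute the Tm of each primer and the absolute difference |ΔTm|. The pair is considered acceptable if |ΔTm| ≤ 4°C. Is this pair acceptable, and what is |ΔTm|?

Forward: A=7 T=7 G=6 C=4 → Tm = 2·14 + 4·10 = 68°C.
Reverse: A=4 T=4 G=5 C=6 → Tm = 2·8 + 4·11 = 60°C.
|ΔTm| = |68 − 60| = 8°C, > 4°C.

|ΔTm| = 8°C; the pair is not acceptable.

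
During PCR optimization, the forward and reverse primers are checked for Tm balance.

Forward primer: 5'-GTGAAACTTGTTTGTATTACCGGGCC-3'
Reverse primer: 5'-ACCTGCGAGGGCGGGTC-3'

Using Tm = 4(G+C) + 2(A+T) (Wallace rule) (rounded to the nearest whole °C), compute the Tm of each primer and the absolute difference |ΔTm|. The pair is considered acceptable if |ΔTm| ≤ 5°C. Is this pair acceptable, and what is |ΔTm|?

|ΔTm| = 16°C; the pair is not acceptable.

Forward: A=5 T=9 G=7 C=5 → Tm = 2·14 + 4·12 = 76°C.
Reverse: A=2 T=2 G=8 C=5 → Tm = 2·4 + 4·13 = 60°C.
|ΔTm| = |76 − 60| = 16°C, > 5°C.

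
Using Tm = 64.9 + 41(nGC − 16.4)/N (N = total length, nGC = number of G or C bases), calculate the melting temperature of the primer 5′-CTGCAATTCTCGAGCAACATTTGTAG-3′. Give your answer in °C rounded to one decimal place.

56.4°C

Base counts: A=7, T=8, G=5, C=6; G+C = 11, N = 26.
Tm = 64.9 + 41·(11 − 16.4)/26 = 64.9 + -221.40/26 = 56.4°C.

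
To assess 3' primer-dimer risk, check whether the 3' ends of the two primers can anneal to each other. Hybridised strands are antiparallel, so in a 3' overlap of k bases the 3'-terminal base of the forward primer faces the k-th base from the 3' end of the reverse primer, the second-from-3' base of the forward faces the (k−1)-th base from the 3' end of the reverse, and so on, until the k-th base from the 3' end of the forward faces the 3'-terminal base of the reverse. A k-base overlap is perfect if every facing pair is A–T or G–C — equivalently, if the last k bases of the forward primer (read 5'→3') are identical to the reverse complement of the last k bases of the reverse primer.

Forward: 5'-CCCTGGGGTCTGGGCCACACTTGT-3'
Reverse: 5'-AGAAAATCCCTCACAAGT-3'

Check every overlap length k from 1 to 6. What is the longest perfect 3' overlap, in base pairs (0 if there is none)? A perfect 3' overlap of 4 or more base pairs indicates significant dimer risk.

Longest perfect overlap: 6 complementary base pairs; significant dimer risk (threshold 4).

Last 6 bases (5'→3') — forward …ACTTGT, reverse …ACAAGT.
Reverse complement of the reverse primer's last 6 bases: ACTTGT; its first k bases are the reverse complement of the reverse primer's last k bases, so a perfect k-base overlap needs the forward primer's last k bases to equal them.
Comparing (forward last k vs required): k=1: T vs A ✗; k=2: GT vs AC ✗; k=3: TGT vs ACT ✗; k=4: TTGT vs ACTT ✗; k=5: CTTGT vs ACTTG ✗; k=6: ACTTGT vs ACTTGT ✓.
Only k = 6 is perfect, so the longest perfect 3' overlap is 6.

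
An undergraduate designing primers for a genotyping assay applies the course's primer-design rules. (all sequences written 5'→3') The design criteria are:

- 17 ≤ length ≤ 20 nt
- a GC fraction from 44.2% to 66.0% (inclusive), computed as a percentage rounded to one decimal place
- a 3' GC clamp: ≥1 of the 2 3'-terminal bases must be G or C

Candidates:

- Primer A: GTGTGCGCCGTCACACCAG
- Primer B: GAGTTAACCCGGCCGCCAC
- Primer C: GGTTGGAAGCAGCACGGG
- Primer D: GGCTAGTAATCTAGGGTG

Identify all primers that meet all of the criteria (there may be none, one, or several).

Primer A (19 nt, A=3 T=3 G=6 C=7): length 19 ✓; GC 13/19 = 68.4%, outside 44.2–66.0% ✗; 3' end AG has 1 G/C ✓ — fails.
Primer B (19 nt, A=4 T=2 G=5 C=8): length 19 ✓; GC 13/19 = 68.4%, outside 44.2–66.0% ✗; 3' end AC has 1 G/C ✓ — fails.
Primer C (18 nt, A=4 T=2 G=9 C=3): length 18 ✓; GC 12/18 = 66.7%, outside 44.2–66.0% ✗; 3' end GG has 2 G/C ✓ — fails.
Primer D (18 nt, A=4 T=5 G=7 C=2): length 18 ✓; GC 9/18 = 50.0% ✓; 3' end TG has 1 G/C ✓ — passes.

Primer D only.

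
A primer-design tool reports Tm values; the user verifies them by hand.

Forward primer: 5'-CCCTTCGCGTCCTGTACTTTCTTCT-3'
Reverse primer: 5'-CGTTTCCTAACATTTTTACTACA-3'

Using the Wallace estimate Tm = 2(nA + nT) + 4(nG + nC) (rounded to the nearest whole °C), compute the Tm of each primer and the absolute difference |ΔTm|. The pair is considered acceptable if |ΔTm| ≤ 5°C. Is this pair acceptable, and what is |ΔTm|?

Forward: A=1 T=11 G=3 C=10 → Tm = 2·12 + 4·13 = 76°C.
Reverse: A=6 T=10 G=1 C=6 → Tm = 2·16 + 4·7 = 60°C.
|ΔTm| = |76 − 60| = 16°C, > 5°C.

|ΔTm| = 16°C; the pair is not acceptable.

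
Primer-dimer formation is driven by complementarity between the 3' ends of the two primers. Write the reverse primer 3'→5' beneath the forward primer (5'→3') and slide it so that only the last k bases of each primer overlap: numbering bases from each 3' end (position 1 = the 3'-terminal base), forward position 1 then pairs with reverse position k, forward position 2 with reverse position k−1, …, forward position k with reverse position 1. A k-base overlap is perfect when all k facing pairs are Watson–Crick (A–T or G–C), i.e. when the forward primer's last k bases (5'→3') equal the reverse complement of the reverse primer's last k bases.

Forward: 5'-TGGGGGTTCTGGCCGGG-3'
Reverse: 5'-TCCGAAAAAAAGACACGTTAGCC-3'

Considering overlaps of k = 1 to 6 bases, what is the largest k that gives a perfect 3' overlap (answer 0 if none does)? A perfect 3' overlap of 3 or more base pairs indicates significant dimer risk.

Longest perfect overlap: 2 complementary base pairs; below the dimer-risk threshold (threshold 3).

Last 6 bases (5'→3') — forward …GCCGGG, reverse …TTAGCC.
Reverse complement of the reverse primer's last 6 bases: GGCTAA; its first k bases are the reverse complement of the reverse primer's last k bases, so a perfect k-base overlap needs the forward primer's last k bases to equal them.
Comparing (forward last k vs required): k=1: G vs G ✓; k=2: GG vs GG ✓; k=3: GGG vs GGC ✗; k=4: CGGG vs GGCT ✗; k=5: CCGGG vs GGCTA ✗; k=6: GCCGGG vs GGCTAA ✗.
Perfect overlaps at k = 1, 2; the largest is 2.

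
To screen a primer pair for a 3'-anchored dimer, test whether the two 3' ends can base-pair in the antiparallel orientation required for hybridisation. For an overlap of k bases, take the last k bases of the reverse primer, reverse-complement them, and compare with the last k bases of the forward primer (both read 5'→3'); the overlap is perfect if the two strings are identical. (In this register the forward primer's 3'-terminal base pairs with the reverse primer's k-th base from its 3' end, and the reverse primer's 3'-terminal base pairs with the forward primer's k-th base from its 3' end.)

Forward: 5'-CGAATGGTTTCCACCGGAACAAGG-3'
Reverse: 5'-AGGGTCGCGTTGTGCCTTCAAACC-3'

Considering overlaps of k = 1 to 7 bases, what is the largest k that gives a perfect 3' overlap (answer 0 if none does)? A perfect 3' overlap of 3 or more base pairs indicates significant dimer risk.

Longest perfect overlap: 2 complementary base pairs; below the dimer-risk threshold (threshold 3).

Last 7 bases (5'→3') — forward …AACAAGG, reverse …TCAAACC.
Reverse complement of the reverse primer's last 7 bases: GGTTTGA; its first k bases are the reverse complement of the reverse primer's last k bases, so a perfect k-base overlap needs the forward primer's last k bases to equal them.
Comparing (forward last k vs required): k=1: G vs G ✓; k=2: GG vs GG ✓; k=3: AGG vs GGT ✗; k=4: AAGG vs GGTT ✗; k=5: CAAGG vs GGTTT ✗; k=6: ACAAGG vs GGTTTG ✗; k=7: AACAAGG vs GGTTTGA ✗.
Perfect overlaps at k = 1, 2; the largest is 2.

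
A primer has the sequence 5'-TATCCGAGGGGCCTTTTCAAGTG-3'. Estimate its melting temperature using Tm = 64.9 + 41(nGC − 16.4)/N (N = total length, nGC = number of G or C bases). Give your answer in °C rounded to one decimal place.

57.1°C

Base counts: A=4, T=7, G=7, C=5; G+C = 12, N = 23.
Tm = 64.9 + 41·(12 − 16.4)/23 = 64.9 + -180.40/23 = 57.1°C.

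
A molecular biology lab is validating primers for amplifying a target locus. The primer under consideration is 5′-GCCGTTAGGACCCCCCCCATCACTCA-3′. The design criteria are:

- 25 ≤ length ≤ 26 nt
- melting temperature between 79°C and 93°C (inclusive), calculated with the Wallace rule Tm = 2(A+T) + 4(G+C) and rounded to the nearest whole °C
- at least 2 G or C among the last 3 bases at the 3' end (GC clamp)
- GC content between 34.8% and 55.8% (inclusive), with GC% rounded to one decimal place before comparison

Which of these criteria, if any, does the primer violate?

Base counts: A=5, T=4, G=4, C=13 (length 26).
length: length 26 ✓
Tm: Tm = 2·9 + 4·17 = 86°C ✓
GC clamp: 3' end TCA has 1 G/C, need ≥2 ✗
GC content: GC 17/26 = 65.4%, outside 34.8–55.8% ✗

Fails: GC clamp, GC content.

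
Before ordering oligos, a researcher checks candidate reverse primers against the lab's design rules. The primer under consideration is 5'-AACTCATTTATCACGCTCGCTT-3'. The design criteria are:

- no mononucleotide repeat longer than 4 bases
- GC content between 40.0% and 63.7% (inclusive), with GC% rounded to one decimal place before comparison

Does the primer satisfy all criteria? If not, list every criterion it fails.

Meets all criteria.

Base counts: A=5, T=8, G=2, C=7 (length 22).
homopolymer run: longest run = 3 ✓
GC content: GC 9/22 = 40.9% ✓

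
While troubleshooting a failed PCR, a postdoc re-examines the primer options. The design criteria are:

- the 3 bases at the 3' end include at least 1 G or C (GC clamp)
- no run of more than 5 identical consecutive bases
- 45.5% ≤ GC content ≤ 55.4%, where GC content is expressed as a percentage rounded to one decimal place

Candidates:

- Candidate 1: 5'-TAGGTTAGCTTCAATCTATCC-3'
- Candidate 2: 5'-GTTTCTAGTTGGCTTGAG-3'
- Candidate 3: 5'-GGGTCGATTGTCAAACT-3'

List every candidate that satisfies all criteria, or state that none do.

Candidate 3 only.

Candidate 1 (21 nt, A=5 T=8 G=3 C=5): 3' end TCC has 2 G/C ✓; longest run = 2 ✓; GC 8/21 = 38.1%, outside 45.5–55.4% ✗ — fails.
Candidate 2 (18 nt, A=2 T=8 G=6 C=2): 3' end GAG has 2 G/C ✓; longest run = 3 ✓; GC 8/18 = 44.4%, outside 45.5–55.4% ✗ — fails.
Candidate 3 (17 nt, A=4 T=5 G=5 C=3): 3' end ACT has 1 G/C ✓; longest run = 3 ✓; GC 8/17 = 47.1% ✓ — passes.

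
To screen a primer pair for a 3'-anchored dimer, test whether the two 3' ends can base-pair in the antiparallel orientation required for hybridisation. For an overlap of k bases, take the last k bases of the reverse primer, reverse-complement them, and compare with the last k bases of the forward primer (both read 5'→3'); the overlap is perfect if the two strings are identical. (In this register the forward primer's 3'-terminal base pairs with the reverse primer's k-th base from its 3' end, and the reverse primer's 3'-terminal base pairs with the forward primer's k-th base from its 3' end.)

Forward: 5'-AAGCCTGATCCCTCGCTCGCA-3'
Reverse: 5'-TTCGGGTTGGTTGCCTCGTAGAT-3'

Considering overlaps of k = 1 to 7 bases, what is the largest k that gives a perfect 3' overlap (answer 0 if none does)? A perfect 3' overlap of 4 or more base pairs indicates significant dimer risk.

Last 7 bases (5'→3') — forward …GCTCGCA, reverse …CGTAGAT.
Reverse complement of the reverse primer's last 7 bases: ATCTACG; its first k bases are the reverse complement of the reverse primer's last k bases, so a perfect k-base overlap needs the forward primer's last k bases to equal them.
Comparing (forward last k vs required): k=1: A vs A ✓; k=2: CA vs AT ✗; k=3: GCA vs ATC ✗; k=4: CGCA vs ATCT ✗; k=5: TCGCA vs ATCTA ✗; k=6: CTCGCA vs ATCTAC ✗; k=7: GCTCGCA vs ATCTACG ✗.
Only k = 1 is perfect, so the longest perfect 3' overlap is 1.

Longest perfect overlap: 1 complementary base pair; below the dimer-risk threshold (threshold 4).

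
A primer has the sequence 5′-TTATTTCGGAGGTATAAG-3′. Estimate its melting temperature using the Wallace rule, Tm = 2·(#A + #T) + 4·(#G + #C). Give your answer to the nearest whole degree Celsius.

Base counts: A=5, T=7, G=5, C=1 (length 18).
Tm = 2·(5+7) + 4·(5+1) = 2·12 + 4·6 = 24 + 24 = 48°C.

48°C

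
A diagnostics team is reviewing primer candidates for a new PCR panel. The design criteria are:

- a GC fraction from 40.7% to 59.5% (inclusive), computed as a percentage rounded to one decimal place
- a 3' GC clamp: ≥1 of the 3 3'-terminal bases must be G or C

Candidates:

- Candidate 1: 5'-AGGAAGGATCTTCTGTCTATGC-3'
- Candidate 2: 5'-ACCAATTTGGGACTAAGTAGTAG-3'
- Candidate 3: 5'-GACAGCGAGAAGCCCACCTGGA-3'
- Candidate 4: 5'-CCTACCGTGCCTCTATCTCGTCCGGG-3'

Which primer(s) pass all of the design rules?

Candidate 1 only.

Candidate 1 (22 nt, A=5 T=7 G=6 C=4): GC 10/22 = 45.5% ✓; 3' end TGC has 2 G/C ✓ — passes.
Candidate 2 (23 nt, A=8 T=6 G=6 C=3): GC 9/23 = 39.1%, outside 40.7–59.5% ✗; 3' end TAG has 1 G/C ✓ — fails.
Candidate 3 (22 nt, A=7 T=1 G=7 C=7): GC 14/22 = 63.6%, outside 40.7–59.5% ✗; 3' end GGA has 2 G/C ✓ — fails.
Candidate 4 (26 nt, A=2 T=7 G=6 C=11): GC 17/26 = 65.4%, outside 40.7–59.5% ✗; 3' end GGG has 3 G/C ✓ — fails.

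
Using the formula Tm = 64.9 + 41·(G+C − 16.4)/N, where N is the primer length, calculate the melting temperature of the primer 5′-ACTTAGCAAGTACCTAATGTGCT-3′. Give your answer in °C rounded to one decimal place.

Base counts: A=7, T=7, G=4, C=5; G+C = 9, N = 23.
Tm = 64.9 + 41·(9 − 16.4)/23 = 64.9 + -303.40/23 = 51.7°C.

51.7°C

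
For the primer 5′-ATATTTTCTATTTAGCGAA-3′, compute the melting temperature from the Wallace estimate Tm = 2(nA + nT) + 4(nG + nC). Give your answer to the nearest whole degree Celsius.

Base counts: A=6, T=9, G=2, C=2 (length 19).
Tm = 2·(6+9) + 4·(2+2) = 2·15 + 4·4 = 30 + 16 = 46°C.

46°C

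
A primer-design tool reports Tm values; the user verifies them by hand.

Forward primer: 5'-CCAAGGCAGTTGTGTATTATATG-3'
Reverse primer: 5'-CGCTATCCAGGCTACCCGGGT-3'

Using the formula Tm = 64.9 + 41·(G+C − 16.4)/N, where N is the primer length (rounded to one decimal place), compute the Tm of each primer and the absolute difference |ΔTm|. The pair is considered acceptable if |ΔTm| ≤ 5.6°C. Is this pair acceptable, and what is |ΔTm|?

Forward: G+C = 9, N = 23 → Tm = 64.9 + 41·(9 − 16.4)/23 = 51.7°C.
Reverse: G+C = 14, N = 21 → Tm = 64.9 + 41·(14 − 16.4)/21 = 60.2°C.
|ΔTm| = |51.7 − 60.2| = 8.5°C, > 5.6°C.

|ΔTm| = 8.5°C; the pair is not acceptable.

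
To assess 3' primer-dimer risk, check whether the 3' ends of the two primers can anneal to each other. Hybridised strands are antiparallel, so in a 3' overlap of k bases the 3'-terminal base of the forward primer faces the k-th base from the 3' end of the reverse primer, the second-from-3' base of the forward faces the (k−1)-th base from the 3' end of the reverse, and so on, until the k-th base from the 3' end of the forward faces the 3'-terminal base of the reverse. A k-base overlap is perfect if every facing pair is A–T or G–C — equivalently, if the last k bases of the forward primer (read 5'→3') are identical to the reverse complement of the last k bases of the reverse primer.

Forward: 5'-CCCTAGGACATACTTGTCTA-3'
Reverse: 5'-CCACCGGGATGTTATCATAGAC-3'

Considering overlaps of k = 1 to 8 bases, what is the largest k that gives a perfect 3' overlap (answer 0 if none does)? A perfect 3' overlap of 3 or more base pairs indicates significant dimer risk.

Longest perfect overlap: 5 complementary base pairs; significant dimer risk (threshold 3).

Last 8 bases (5'→3') — forward …CTTGTCTA, reverse …TCATAGAC.
Reverse complement of the reverse primer's last 8 bases: GTCTATGA; its first k bases are the reverse complement of the reverse primer's last k bases, so a perfect k-base overlap needs the forward primer's last k bases to equal them.
Comparing (forward last k vs required): k=1: A vs G ✗; k=2: TA vs GT ✗; k=3: CTA vs GTC ✗; k=4: TCTA vs GTCT ✗; k=5: GTCTA vs GTCTA ✓; k=6: TGTCTA vs GTCTAT ✗; k=7: TTGTCTA vs GTCTATG ✗; k=8: CTTGTCTA vs GTCTATGA ✗.
Only k = 5 is perfect, so the longest perfect 3' overlap is 5.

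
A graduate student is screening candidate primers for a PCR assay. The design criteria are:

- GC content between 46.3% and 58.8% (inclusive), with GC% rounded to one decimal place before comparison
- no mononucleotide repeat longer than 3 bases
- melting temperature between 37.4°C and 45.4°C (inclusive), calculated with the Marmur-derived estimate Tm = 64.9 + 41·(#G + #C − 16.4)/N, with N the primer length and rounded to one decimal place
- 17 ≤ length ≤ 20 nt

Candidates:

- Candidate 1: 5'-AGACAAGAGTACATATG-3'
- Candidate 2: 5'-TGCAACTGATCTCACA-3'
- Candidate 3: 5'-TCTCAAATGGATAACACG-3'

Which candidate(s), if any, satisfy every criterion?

None of the candidates satisfy all criteria.

Candidate 1 (17 nt, A=8 T=3 G=4 C=2): GC 6/17 = 35.3%, outside 46.3–58.8% ✗; longest run = 2 ✓; Tm = 64.9 + 41·(6 − 16.4)/17 = 39.8°C ✓; length 17 ✓ — fails.
Candidate 2 (16 nt, A=5 T=4 G=2 C=5): GC 7/16 = 43.8%, outside 46.3–58.8% ✗; longest run = 2 ✓; Tm = 64.9 + 41·(7 − 16.4)/16 = 40.8°C ✓; length 16, outside 17–20 ✗ — fails.
Candidate 3 (18 nt, A=7 T=4 G=3 C=4): GC 7/18 = 38.9%, outside 46.3–58.8% ✗; longest run = 3 ✓; Tm = 64.9 + 41·(7 − 16.4)/18 = 43.5°C ✓; length 18 ✓ — fails.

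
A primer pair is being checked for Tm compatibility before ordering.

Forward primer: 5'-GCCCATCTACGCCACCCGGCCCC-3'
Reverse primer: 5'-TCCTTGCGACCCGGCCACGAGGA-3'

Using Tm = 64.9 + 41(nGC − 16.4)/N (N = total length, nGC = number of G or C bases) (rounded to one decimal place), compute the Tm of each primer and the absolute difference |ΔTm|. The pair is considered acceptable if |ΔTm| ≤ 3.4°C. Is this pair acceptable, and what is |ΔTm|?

Forward: G+C = 18, N = 23 → Tm = 64.9 + 41·(18 − 16.4)/23 = 67.8°C.
Reverse: G+C = 16, N = 23 → Tm = 64.9 + 41·(16 − 16.4)/23 = 64.2°C.
|ΔTm| = |67.8 − 64.2| = 3.6°C, > 3.4°C.

|ΔTm| = 3.6°C; the pair is not acceptable.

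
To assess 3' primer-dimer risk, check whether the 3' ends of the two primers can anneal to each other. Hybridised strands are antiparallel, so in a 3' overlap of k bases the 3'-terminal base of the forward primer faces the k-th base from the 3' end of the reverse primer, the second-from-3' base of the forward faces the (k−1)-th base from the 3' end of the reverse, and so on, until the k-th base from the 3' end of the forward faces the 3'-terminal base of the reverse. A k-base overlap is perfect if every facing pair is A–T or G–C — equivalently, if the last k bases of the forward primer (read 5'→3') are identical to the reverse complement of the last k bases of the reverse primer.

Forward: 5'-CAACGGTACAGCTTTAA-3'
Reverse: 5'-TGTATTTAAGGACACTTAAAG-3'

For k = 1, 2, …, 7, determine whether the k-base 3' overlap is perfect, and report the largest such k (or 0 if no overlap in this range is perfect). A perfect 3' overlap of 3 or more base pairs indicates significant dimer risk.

Longest perfect overlap: 6 complementary base pairs; significant dimer risk (threshold 3).

Last 7 bases (5'→3') — forward …GCTTTAA, reverse …CTTAAAG.
Reverse complement of the reverse primer's last 7 bases: CTTTAAG; its first k bases are the reverse complement of the reverse primer's last k bases, so a perfect k-base overlap needs the forward primer's last k bases to equal them.
Comparing (forward last k vs required): k=1: A vs C ✗; k=2: AA vs CT ✗; k=3: TAA vs CTT ✗; k=4: TTAA vs CTTT ✗; k=5: TTTAA vs CTTTA ✗; k=6: CTTTAA vs CTTTAA ✓; k=7: GCTTTAA vs CTTTAAG ✗.
Only k = 6 is perfect, so the longest perfect 3' overlap is 6.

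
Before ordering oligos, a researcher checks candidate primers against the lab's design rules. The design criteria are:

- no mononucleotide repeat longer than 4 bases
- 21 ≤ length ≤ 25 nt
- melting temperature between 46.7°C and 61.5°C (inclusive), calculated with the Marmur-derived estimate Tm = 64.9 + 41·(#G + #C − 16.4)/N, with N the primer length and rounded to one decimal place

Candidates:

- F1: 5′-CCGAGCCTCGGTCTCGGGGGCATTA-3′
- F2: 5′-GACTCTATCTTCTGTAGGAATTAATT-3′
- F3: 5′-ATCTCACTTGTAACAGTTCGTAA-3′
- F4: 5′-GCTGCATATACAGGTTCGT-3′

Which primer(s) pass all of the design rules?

F3 only.

F1 (25 nt, A=3 T=5 G=9 C=8): longest run = 5, exceeds 4 ✗; length 25 ✓; Tm = 64.9 + 41·(17 − 16.4)/25 = 65.9°C, outside 46.7–61.5°C ✗ — fails.
F2 (26 nt, A=7 T=11 G=4 C=4): longest run = 2 ✓; length 26, outside 21–25 ✗; Tm = 64.9 + 41·(8 − 16.4)/26 = 51.7°C ✓ — fails.
F3 (23 nt, A=7 T=8 G=3 C=5): longest run = 2 ✓; length 23 ✓; Tm = 64.9 + 41·(8 − 16.4)/23 = 49.9°C ✓ — passes.
F4 (19 nt, A=4 T=6 G=5 C=4): longest run = 2 ✓; length 19, outside 21–25 ✗; Tm = 64.9 + 41·(9 − 16.4)/19 = 48.9°C ✓ — fails.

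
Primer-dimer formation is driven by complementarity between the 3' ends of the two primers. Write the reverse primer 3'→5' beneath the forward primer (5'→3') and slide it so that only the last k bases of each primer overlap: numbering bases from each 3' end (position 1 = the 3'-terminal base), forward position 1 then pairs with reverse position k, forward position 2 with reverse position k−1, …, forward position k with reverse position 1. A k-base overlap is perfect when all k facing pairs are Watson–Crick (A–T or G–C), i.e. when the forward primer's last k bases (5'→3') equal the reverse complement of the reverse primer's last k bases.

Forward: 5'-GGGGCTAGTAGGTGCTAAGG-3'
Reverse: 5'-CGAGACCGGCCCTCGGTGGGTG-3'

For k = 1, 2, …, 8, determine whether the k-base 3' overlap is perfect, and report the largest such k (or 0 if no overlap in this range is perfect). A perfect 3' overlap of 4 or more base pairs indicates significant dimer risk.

Longest perfect overlap: 0 complementary base pairs; below the dimer-risk threshold (threshold 4).

Last 8 bases (5'→3') — forward …TGCTAAGG, reverse …GGTGGGTG.
Reverse complement of the reverse primer's last 8 bases: CACCCACC; its first k bases are the reverse complement of the reverse primer's last k bases, so a perfect k-base overlap needs the forward primer's last k bases to equal them.
Comparing (forward last k vs required): k=1: G vs C ✗; k=2: GG vs CA ✗; k=3: AGG vs CAC ✗; k=4: AAGG vs CACC ✗; k=5: TAAGG vs CACCC ✗; k=6: CTAAGG vs CACCCA ✗; k=7: GCTAAGG vs CACCCAC ✗; k=8: TGCTAAGG vs CACCCACC ✗.
No overlap length from 1 to 8 is perfect, so the longest perfect 3' overlap is 0.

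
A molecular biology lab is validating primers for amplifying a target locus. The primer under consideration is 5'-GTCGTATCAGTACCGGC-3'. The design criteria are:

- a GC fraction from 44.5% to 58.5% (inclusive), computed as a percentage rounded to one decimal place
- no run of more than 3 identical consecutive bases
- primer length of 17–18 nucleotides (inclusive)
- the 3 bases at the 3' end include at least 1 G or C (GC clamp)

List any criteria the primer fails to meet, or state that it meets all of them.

Base counts: A=3, T=4, G=5, C=5 (length 17).
GC content: GC 10/17 = 58.8%, outside 44.5–58.5% ✗
homopolymer run: longest run = 2 ✓
length: length 17 ✓
GC clamp: 3' end GGC has 3 G/C ✓

Fails: GC content.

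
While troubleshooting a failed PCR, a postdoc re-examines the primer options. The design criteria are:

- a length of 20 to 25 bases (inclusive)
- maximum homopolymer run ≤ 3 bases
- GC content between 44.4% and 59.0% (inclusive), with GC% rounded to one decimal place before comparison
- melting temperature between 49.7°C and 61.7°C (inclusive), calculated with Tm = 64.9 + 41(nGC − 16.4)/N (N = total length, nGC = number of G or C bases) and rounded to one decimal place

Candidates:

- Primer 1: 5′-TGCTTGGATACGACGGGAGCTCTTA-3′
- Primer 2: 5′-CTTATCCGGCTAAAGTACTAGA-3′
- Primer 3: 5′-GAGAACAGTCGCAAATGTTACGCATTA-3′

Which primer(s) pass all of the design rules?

Primer 1 only.

Primer 1 (25 nt, A=5 T=7 G=8 C=5): length 25 ✓; longest run = 3 ✓; GC 13/25 = 52.0% ✓; Tm = 64.9 + 41·(13 − 16.4)/25 = 59.3°C ✓ — passes.
Primer 2 (22 nt, A=7 T=6 G=4 C=5): length 22 ✓; longest run = 3 ✓; GC 9/22 = 40.9%, outside 44.4–59.0% ✗; Tm = 64.9 + 41·(9 − 16.4)/22 = 51.1°C ✓ — fails.
Primer 3 (27 nt, A=10 T=6 G=6 C=5): length 27, outside 20–25 ✗; longest run = 3 ✓; GC 11/27 = 40.7%, outside 44.4–59.0% ✗; Tm = 64.9 + 41·(11 − 16.4)/27 = 56.7°C ✓ — fails.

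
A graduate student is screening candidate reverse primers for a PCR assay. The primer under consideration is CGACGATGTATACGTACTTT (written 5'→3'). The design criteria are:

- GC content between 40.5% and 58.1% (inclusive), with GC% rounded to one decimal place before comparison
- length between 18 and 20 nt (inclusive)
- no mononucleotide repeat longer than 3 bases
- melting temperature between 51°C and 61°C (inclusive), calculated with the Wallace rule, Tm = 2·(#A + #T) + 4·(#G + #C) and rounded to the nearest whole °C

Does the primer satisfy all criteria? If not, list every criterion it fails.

Fails: GC content.

Base counts: A=5, T=7, G=4, C=4 (length 20).
GC content: GC 8/20 = 40.0%, outside 40.5–58.1% ✗
length: length 20 ✓
homopolymer run: longest run = 3 ✓
Tm: Tm = 2·12 + 4·8 = 56°C ✓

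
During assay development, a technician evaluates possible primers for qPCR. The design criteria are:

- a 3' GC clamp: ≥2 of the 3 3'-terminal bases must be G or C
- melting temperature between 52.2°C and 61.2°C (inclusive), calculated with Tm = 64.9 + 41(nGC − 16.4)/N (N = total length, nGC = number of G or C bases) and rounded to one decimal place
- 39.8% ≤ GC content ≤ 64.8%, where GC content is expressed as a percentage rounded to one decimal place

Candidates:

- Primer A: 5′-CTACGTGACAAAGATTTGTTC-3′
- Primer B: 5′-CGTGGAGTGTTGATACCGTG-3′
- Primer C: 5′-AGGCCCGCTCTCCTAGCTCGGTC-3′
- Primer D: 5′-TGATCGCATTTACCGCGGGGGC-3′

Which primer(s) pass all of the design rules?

Primer B and Primer D.

Primer A (21 nt, A=6 T=7 G=4 C=4): 3' end TTC has 1 G/C, need ≥2 ✗; Tm = 64.9 + 41·(8 − 16.4)/21 = 48.5°C, outside 52.2–61.2°C ✗; GC 8/21 = 38.1%, outside 39.8–64.8% ✗ — fails.
Primer B (20 nt, A=3 T=6 G=8 C=3): 3' end GTG has 2 G/C ✓; Tm = 64.9 + 41·(11 − 16.4)/20 = 53.8°C ✓; GC 11/20 = 55.0% ✓ — passes.
Primer C (23 nt, A=2 T=5 G=6 C=10): 3' end GTC has 2 G/C ✓; Tm = 64.9 + 41·(16 − 16.4)/23 = 64.2°C, outside 52.2–61.2°C ✗; GC 16/23 = 69.6%, outside 39.8–64.8% ✗ — fails.
Primer D (22 nt, A=3 T=5 G=8 C=6): 3' end GGC has 3 G/C ✓; Tm = 64.9 + 41·(14 − 16.4)/22 = 60.4°C ✓; GC 14/22 = 63.6% ✓ — passes.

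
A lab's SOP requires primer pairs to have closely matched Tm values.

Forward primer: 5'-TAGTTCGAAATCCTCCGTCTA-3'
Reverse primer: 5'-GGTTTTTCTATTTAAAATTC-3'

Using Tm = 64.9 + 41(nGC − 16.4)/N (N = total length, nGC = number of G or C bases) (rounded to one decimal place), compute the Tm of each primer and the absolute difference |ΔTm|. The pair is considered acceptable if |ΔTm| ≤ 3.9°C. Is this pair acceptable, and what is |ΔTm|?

|ΔTm| = 11.0°C; the pair is not acceptable.

Forward: G+C = 9, N = 21 → Tm = 64.9 + 41·(9 − 16.4)/21 = 50.5°C.
Reverse: G+C = 4, N = 20 → Tm = 64.9 + 41·(4 − 16.4)/20 = 39.5°C.
|ΔTm| = |50.5 − 39.5| = 11.0°C, > 3.9°C.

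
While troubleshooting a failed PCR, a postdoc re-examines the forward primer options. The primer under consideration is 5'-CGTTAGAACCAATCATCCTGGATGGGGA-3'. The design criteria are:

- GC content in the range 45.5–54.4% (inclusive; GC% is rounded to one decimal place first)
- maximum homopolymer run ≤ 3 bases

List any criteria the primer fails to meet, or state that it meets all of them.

Base counts: A=8, T=6, G=8, C=6 (length 28).
GC content: GC 14/28 = 50.0% ✓
homopolymer run: longest run = 4, exceeds 3 ✗

Fails: homopolymer run.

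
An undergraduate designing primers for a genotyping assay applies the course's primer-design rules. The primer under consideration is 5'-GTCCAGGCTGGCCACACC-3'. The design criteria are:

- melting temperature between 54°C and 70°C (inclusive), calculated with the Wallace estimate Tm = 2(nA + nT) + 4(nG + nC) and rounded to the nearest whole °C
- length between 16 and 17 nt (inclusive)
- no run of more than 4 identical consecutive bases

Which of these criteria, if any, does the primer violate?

Base counts: A=3, T=2, G=5, C=8 (length 18).
Tm: Tm = 2·5 + 4·13 = 62°C ✓
length: length 18, outside 16–17 ✗
homopolymer run: longest run = 2 ✓

Fails: length.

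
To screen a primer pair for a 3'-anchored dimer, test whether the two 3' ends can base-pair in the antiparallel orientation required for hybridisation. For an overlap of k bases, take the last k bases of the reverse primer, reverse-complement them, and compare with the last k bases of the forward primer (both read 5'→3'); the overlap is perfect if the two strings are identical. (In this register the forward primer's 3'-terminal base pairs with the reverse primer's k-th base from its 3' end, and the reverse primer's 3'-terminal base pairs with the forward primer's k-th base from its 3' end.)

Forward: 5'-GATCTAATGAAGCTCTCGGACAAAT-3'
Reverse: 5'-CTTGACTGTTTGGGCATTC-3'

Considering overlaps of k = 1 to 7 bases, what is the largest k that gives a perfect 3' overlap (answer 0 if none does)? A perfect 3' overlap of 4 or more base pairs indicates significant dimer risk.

Longest perfect overlap: 0 complementary base pairs; below the dimer-risk threshold (threshold 4).

Last 7 bases (5'→3') — forward …GACAAAT, reverse …GGCATTC.
Reverse complement of the reverse primer's last 7 bases: GAATGCC; its first k bases are the reverse complement of the reverse primer's last k bases, so a perfect k-base overlap needs the forward primer's last k bases to equal them.
Comparing (forward last k vs required): k=1: T vs G ✗; k=2: AT vs GA ✗; k=3: AAT vs GAA ✗; k=4: AAAT vs GAAT ✗; k=5: CAAAT vs GAATG ✗; k=6: ACAAAT vs GAATGC ✗; k=7: GACAAAT vs GAATGCC ✗.
No overlap length from 1 to 7 is perfect, so the longest perfect 3' overlap is 0.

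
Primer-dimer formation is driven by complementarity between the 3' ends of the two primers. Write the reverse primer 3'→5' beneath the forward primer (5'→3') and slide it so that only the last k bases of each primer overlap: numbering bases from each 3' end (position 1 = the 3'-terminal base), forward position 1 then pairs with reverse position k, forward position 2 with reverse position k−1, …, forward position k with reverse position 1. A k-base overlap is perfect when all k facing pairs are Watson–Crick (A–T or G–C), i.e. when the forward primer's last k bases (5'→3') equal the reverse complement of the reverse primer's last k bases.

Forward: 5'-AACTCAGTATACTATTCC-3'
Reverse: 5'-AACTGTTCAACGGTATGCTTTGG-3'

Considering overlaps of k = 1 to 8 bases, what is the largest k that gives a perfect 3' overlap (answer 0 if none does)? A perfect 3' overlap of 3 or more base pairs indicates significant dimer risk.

Longest perfect overlap: 2 complementary base pairs; below the dimer-risk threshold (threshold 3).

Last 8 bases (5'→3') — forward …ACTATTCC, reverse …TGCTTTGG.
Reverse complement of the reverse primer's last 8 bases: CCAAAGCA; its first k bases are the reverse complement of the reverse primer's last k bases, so a perfect k-base overlap needs the forward primer's last k bases to equal them.
Comparing (forward last k vs required): k=1: C vs C ✓; k=2: CC vs CC ✓; k=3: TCC vs CCA ✗; k=4: TTCC vs CCAA ✗; k=5: ATTCC vs CCAAA ✗; k=6: TATTCC vs CCAAAG ✗; k=7: CTATTCC vs CCAAAGC ✗; k=8: ACTATTCC vs CCAAAGCA ✗.
Perfect overlaps at k = 1, 2; the largest is 2.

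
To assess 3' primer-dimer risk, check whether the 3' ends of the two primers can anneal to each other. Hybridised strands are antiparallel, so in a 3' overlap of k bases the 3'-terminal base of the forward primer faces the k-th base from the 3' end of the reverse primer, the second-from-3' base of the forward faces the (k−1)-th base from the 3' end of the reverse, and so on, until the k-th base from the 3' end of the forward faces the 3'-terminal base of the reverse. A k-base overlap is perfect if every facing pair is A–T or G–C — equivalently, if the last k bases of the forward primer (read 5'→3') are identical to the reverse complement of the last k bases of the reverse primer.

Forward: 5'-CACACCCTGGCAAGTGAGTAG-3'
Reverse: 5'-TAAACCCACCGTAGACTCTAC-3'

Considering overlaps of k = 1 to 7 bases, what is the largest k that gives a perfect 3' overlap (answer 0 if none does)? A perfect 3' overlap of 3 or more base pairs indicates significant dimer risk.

Last 7 bases (5'→3') — forward …TGAGTAG, reverse …ACTCTAC.
Reverse complement of the reverse primer's last 7 bases: GTAGAGT; its first k bases are the reverse complement of the reverse primer's last k bases, so a perfect k-base overlap needs the forward primer's last k bases to equal them.
Comparing (forward last k vs required): k=1: G vs G ✓; k=2: AG vs GT ✗; k=3: TAG vs GTA ✗; k=4: GTAG vs GTAG ✓; k=5: AGTAG vs GTAGA ✗; k=6: GAGTAG vs GTAGAG ✗; k=7: TGAGTAG vs GTAGAGT ✗.
Perfect overlaps at k = 1, 4; the largest is 4.

Longest perfect overlap: 4 complementary base pairs; significant dimer risk (threshold 3).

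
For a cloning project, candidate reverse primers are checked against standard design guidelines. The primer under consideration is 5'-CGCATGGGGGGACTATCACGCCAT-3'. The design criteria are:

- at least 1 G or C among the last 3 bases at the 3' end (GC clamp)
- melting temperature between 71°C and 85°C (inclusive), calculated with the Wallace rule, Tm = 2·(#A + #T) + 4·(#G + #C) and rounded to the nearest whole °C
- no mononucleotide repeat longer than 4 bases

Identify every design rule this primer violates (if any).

Fails: homopolymer run.

Base counts: A=5, T=4, G=8, C=7 (length 24).
GC clamp: 3' end CAT has 1 G/C ✓
Tm: Tm = 2·9 + 4·15 = 78°C ✓
homopolymer run: longest run = 6, exceeds 4 ✗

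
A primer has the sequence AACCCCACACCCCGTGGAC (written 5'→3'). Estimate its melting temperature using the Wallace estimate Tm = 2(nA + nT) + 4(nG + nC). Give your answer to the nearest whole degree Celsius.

64°C

Base counts: A=5, T=1, G=3, C=10 (length 19).
Tm = 2·(5+1) + 4·(3+10) = 2·6 + 4·13 = 12 + 52 = 64°C.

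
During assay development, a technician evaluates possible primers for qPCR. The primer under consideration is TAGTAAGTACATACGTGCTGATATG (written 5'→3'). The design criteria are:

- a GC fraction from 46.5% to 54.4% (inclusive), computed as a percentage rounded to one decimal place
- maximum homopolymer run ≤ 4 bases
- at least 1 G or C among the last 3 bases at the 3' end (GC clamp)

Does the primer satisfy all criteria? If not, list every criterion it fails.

Base counts: A=8, T=8, G=6, C=3 (length 25).
GC content: GC 9/25 = 36.0%, outside 46.5–54.4% ✗
homopolymer run: longest run = 2 ✓
GC clamp: 3' end ATG has 1 G/C ✓

Fails: GC content.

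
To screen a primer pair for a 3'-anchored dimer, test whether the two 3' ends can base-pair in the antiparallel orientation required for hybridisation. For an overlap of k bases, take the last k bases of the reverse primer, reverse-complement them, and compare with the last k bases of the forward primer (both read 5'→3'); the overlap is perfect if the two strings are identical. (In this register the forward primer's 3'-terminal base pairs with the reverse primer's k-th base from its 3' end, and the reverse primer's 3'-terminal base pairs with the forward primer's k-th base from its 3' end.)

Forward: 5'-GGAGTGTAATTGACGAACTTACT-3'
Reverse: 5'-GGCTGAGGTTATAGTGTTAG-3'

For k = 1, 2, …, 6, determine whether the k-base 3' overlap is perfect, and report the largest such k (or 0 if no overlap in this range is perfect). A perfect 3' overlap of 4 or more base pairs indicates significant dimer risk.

Last 6 bases (5'→3') — forward …CTTACT, reverse …TGTTAG.
Reverse complement of the reverse primer's last 6 bases: CTAACA; its first k bases are the reverse complement of the reverse primer's last k bases, so a perfect k-base overlap needs the forward primer's last k bases to equal them.
Comparing (forward last k vs required): k=1: T vs C ✗; k=2: CT vs CT ✓; k=3: ACT vs CTA ✗; k=4: TACT vs CTAA ✗; k=5: TTACT vs CTAAC ✗; k=6: CTTACT vs CTAACA ✗.
Only k = 2 is perfect, so the longest perfect 3' overlap is 2.

Longest perfect overlap: 2 complementary base pairs; below the dimer-risk threshold (threshold 4).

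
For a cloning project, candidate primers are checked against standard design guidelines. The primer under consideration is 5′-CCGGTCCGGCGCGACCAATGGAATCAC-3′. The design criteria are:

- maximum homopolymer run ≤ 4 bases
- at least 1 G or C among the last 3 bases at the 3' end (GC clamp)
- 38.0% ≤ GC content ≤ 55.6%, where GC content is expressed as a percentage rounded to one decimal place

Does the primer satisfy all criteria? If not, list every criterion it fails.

Fails: GC content.

Base counts: A=6, T=3, G=8, C=10 (length 27).
homopolymer run: longest run = 2 ✓
GC clamp: 3' end CAC has 2 G/C ✓
GC content: GC 18/27 = 66.7%, outside 38.0–55.6% ✗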